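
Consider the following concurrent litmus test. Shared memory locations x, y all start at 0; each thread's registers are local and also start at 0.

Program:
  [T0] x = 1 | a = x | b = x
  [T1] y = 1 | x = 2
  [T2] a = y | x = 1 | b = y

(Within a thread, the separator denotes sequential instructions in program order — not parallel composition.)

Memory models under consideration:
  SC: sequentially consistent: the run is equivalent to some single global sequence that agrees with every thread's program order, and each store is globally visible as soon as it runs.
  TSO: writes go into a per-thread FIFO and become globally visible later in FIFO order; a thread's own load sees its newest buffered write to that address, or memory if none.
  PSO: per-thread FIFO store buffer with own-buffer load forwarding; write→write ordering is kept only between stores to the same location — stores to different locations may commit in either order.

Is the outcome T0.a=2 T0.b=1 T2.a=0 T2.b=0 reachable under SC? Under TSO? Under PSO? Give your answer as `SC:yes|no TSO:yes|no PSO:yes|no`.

SC:no TSO:yes PSO:yes

outcome vector order: (T0.a,T0.b,T2.a,T2.b)
SC (11): <1 1 0 0>; <1 1 0 1>; <1 1 1 1>; <1 2 0 0>; <1 2 0 1>; <1 2 1 1>; <2 1 0 1>; <2 1 1 1>; <2 2 0 0>; <2 2 0 1>; <2 2 1 1>
TSO (12): <1 1 0 0>; <1 1 0 1>; <1 1 1 1>; <1 2 0 0>; <1 2 0 1>; <1 2 1 1>; <2 1 0 0>; <2 1 0 1>; <2 1 1 1>; <2 2 0 0>; <2 2 0 1>; <2 2 1 1>
PSO (12): <1 1 0 0>; <1 1 0 1>; <1 1 1 1>; <1 2 0 0>; <1 2 0 1>; <1 2 1 1>; <2 1 0 0>; <2 1 0 1>; <2 1 1 1>; <2 2 0 0>; <2 2 0 1>; <2 2 1 1>
target <2 1 0 0> ∈ {TSO,PSO}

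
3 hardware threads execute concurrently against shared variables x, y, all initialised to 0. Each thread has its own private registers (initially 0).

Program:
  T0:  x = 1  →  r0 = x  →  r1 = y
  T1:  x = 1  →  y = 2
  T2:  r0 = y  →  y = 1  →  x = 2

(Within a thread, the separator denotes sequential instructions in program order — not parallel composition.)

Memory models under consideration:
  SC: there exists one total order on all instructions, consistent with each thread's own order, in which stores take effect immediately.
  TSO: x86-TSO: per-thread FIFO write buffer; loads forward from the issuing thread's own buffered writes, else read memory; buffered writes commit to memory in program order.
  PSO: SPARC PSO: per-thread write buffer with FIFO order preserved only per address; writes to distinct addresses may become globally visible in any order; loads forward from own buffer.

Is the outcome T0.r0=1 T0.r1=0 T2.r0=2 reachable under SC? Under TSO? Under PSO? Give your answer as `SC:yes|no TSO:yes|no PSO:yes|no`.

SC:yes TSO:yes PSO:yes

outcome vector order: (T0.r0,T0.r1,T2.r0)
[SC] allowed = {1/0/0; 1/0/2; 1/1/0; 1/1/2; 1/2/0; 1/2/2; 2/1/0; 2/1/2; 2/2/0}
[TSO] allowed = {1/0/0; 1/0/2; 1/1/0; 1/1/2; 1/2/0; 1/2/2; 2/1/0; 2/1/2; 2/2/0}
[PSO] allowed = {1/0/0; 1/0/2; 1/1/0; 1/1/2; 1/2/0; 1/2/2; 2/0/0; 2/1/0; 2/1/2; 2/2/0; 2/2/2}
target 1/0/2 ∈ {SC,TSO,PSO}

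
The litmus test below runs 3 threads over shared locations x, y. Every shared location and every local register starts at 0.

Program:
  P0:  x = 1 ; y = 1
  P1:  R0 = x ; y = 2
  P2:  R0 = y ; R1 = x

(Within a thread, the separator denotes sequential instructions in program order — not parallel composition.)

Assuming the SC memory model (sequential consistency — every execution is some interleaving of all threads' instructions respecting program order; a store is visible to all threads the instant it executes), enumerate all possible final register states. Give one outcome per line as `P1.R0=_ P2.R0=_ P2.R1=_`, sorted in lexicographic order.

P1.R0=0 P2.R0=0 P2.R1=0
P1.R0=0 P2.R0=0 P2.R1=1
P1.R0=0 P2.R0=1 P2.R1=1
P1.R0=0 P2.R0=2 P2.R1=0
P1.R0=0 P2.R0=2 P2.R1=1
P1.R0=1 P2.R0=0 P2.R1=0
P1.R0=1 P2.R0=0 P2.R1=1
P1.R0=1 P2.R0=1 P2.R1=1
P1.R0=1 P2.R0=2 P2.R1=1

outcome vector order: (P1.R0,P2.R0,P2.R1)
|SC outcomes| = 9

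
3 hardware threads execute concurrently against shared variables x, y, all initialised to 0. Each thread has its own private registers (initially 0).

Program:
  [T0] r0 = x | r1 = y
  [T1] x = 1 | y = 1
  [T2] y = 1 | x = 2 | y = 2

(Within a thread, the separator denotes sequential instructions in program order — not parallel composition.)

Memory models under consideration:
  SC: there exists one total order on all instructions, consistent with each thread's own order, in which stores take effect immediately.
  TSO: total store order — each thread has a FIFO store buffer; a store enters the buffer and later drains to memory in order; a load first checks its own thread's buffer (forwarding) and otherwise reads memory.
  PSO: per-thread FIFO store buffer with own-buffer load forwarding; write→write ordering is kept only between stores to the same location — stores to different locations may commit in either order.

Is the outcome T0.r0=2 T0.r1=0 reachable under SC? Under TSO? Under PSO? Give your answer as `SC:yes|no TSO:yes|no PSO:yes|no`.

outcome vector order: (T0.r0,T0.r1)
[SC] allowed = {<0 0>, <0 1>, <0 2>, <1 0>, <1 1>, <1 2>, <2 1>, <2 2>}
[TSO] allowed = {<0 0>, <0 1>, <0 2>, <1 0>, <1 1>, <1 2>, <2 1>, <2 2>}
[PSO] allowed = {<0 0>, <0 1>, <0 2>, <1 0>, <1 1>, <1 2>, <2 0>, <2 1>, <2 2>}
target <2 0> ∈ {PSO}

SC:no TSO:no PSO:yes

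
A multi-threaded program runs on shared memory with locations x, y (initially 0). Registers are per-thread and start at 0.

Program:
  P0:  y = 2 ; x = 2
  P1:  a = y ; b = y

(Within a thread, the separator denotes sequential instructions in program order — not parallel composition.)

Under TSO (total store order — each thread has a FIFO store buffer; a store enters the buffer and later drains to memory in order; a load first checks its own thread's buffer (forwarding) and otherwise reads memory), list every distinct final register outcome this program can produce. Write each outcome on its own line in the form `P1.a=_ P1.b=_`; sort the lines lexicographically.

P1.a=0 P1.b=0
P1.a=0 P1.b=2
P1.a=2 P1.b=2

outcome vector order: (P1.a,P1.b)
|TSO outcomes| = 3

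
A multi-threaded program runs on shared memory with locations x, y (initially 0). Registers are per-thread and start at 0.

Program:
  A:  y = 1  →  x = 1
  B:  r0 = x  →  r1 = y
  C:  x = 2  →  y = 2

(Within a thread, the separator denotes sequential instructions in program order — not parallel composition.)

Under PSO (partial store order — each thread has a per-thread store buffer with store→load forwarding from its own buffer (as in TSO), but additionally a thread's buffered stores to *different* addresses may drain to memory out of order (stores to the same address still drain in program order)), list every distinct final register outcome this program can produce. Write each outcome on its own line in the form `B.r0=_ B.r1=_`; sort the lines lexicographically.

B.r0=0 B.r1=0
B.r0=0 B.r1=1
B.r0=0 B.r1=2
B.r0=1 B.r1=0
B.r0=1 B.r1=1
B.r0=1 B.r1=2
B.r0=2 B.r1=0
B.r0=2 B.r1=1
B.r0=2 B.r1=2

outcome vector order: (B.r0,B.r1)
|PSO outcomes| = 9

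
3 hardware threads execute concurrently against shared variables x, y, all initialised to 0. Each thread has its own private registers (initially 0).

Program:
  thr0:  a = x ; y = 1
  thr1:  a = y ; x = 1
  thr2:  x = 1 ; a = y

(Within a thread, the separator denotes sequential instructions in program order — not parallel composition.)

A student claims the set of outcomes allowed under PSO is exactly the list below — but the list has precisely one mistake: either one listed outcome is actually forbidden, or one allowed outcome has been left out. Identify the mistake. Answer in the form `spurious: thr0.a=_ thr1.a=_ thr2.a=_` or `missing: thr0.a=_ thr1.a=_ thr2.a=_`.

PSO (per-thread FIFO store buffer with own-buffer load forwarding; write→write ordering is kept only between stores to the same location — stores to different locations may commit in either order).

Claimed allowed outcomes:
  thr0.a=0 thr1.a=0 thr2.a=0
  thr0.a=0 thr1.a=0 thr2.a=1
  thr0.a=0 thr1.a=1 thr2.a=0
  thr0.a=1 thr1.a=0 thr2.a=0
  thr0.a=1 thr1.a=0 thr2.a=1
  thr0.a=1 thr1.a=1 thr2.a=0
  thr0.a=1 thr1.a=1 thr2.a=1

outcome vector order: (thr0.a,thr1.a,thr2.a)
under PSO → 000; 001; 010; 011; 100; 101; 110; 111
PSO∖claimed = {011}

missing: thr0.a=0 thr1.a=1 thr2.a=1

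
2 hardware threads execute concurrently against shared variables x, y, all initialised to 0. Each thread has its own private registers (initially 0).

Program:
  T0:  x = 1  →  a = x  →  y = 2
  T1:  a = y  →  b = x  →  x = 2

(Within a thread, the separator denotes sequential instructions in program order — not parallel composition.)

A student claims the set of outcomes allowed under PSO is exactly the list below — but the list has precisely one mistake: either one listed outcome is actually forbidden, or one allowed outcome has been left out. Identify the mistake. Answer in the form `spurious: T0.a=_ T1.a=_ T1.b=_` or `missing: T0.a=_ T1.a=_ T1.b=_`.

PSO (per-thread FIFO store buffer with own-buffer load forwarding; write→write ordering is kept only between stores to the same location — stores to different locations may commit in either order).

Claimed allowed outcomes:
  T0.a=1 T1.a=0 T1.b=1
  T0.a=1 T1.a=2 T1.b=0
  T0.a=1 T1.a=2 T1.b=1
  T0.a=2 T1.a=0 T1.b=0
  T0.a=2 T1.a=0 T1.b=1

missing: T0.a=1 T1.a=0 T1.b=0

outcome vector order: (T0.a,T1.a,T1.b)
[PSO] allowed = {<1 0 0>, <1 0 1>, <1 2 0>, <1 2 1>, <2 0 0>, <2 0 1>}
PSO∖claimed = {<1 0 0>}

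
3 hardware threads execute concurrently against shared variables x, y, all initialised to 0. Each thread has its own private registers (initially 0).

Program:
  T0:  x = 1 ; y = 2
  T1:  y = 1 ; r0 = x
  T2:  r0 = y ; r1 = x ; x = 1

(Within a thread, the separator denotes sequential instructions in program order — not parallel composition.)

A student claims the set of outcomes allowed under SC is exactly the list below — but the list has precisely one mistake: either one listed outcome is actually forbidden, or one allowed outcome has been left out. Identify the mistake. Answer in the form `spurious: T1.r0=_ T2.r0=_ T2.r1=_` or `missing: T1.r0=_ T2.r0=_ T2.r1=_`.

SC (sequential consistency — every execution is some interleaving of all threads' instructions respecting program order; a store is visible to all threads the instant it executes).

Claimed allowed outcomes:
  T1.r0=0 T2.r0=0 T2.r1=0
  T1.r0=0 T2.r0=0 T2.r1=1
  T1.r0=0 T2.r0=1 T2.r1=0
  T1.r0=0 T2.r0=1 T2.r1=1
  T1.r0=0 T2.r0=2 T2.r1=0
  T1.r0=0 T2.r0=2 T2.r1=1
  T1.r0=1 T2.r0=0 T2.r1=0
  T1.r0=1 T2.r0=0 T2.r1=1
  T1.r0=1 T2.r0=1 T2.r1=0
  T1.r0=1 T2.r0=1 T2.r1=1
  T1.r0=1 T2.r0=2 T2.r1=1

spurious: T1.r0=0 T2.r0=2 T2.r1=0

outcome vector order: (T1.r0,T2.r0,T2.r1)
SC: 10 outcomes — {0/0/0, 0/0/1, 0/1/0, 0/1/1, 0/2/1, 1/0/0, 1/0/1, 1/1/0, 1/1/1, 1/2/1}
claimed∖SC = {0/2/0}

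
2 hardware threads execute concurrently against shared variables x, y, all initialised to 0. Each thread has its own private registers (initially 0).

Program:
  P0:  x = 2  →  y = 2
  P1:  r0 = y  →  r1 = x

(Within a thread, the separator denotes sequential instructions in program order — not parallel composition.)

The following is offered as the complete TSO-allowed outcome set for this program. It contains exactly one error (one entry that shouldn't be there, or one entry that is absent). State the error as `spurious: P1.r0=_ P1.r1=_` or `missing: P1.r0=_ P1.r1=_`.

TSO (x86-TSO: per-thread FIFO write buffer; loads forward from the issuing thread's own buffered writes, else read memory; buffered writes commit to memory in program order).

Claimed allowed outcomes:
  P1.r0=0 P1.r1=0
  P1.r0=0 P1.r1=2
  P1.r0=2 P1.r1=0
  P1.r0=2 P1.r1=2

outcome vector order: (P1.r0,P1.r1)
TSO: 3 outcomes — {<0 0>; <0 2>; <2 2>}
claimed∖TSO = {<2 0>}

spurious: P1.r0=2 P1.r1=0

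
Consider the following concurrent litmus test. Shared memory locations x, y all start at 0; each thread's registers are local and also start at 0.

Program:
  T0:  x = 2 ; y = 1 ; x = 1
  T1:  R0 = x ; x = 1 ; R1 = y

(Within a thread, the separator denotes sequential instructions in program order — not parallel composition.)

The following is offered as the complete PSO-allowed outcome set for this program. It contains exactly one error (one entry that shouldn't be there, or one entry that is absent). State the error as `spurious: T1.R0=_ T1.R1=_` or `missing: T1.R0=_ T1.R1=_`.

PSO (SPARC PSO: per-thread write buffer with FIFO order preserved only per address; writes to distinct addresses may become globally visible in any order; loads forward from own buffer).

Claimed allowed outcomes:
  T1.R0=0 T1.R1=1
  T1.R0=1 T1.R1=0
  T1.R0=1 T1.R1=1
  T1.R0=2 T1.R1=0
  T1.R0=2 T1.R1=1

missing: T1.R0=0 T1.R1=0

outcome vector order: (T1.R0,T1.R1)
under PSO → 00, 01, 10, 11, 20, 21
PSO∖claimed = {00}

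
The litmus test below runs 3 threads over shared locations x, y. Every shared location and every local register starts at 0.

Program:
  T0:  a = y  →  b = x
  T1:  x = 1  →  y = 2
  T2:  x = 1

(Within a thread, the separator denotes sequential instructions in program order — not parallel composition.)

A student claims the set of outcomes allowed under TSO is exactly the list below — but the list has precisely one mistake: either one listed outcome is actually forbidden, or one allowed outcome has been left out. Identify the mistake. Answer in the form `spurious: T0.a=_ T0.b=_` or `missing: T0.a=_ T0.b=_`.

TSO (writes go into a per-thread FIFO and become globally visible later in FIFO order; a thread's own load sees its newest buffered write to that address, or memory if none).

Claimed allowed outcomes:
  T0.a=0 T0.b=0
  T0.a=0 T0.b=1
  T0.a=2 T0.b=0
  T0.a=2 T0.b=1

outcome vector order: (T0.a,T0.b)
under TSO → (0,0), (0,1), (2,1)
claimed∖TSO = {(2,0)}

spurious: T0.a=2 T0.b=0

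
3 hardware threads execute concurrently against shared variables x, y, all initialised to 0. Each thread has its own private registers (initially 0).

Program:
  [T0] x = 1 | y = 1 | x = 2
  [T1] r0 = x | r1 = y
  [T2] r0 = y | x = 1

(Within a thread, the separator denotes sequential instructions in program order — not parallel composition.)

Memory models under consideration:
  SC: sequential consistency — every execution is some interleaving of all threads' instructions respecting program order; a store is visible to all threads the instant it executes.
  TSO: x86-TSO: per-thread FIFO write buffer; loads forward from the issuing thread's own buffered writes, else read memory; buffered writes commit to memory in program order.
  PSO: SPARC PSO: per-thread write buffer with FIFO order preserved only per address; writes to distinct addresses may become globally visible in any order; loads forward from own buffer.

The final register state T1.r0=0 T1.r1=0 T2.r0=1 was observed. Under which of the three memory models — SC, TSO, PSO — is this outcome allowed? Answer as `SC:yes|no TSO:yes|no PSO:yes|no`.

SC:yes TSO:yes PSO:yes

outcome vector order: (T1.r0,T1.r1,T2.r0)
[SC] allowed = {0/0/0 0/0/1 0/1/0 0/1/1 1/0/0 1/0/1 1/1/0 1/1/1 2/1/0 2/1/1}
[TSO] allowed = {0/0/0 0/0/1 0/1/0 0/1/1 1/0/0 1/0/1 1/1/0 1/1/1 2/1/0 2/1/1}
[PSO] allowed = {0/0/0 0/0/1 0/1/0 0/1/1 1/0/0 1/0/1 1/1/0 1/1/1 2/0/0 2/0/1 2/1/0 2/1/1}
target 0/0/1 ∈ {SC,TSO,PSO}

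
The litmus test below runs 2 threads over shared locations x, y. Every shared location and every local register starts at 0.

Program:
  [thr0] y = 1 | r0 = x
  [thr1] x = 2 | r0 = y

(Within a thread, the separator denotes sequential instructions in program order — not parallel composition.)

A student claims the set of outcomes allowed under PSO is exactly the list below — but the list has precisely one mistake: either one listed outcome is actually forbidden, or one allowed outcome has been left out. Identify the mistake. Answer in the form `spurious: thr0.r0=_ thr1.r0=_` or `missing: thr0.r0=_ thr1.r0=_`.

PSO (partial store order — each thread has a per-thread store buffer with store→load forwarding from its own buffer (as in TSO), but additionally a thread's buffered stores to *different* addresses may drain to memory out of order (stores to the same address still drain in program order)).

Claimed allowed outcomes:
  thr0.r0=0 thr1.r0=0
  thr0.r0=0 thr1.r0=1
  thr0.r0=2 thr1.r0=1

missing: thr0.r0=2 thr1.r0=0

outcome vector order: (thr0.r0,thr1.r0)
under PSO → (0,0) (0,1) (2,0) (2,1)
PSO∖claimed = {(2,0)}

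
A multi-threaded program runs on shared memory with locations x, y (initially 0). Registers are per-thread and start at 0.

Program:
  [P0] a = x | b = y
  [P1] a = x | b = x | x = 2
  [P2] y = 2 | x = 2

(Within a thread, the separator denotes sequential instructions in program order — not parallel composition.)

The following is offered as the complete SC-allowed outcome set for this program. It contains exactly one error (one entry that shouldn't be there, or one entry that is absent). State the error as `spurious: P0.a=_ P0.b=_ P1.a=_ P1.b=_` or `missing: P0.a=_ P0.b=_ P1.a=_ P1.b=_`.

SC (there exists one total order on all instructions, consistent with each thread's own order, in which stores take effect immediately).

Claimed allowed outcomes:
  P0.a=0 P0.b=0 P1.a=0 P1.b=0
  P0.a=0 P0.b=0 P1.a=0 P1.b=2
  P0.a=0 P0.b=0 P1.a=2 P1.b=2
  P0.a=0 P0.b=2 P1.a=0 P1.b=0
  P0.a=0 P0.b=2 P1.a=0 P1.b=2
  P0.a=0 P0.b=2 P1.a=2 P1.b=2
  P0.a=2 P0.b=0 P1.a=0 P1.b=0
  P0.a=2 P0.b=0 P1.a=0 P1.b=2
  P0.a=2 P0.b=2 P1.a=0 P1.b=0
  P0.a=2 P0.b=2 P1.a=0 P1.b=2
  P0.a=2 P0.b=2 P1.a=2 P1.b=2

spurious: P0.a=2 P0.b=0 P1.a=0 P1.b=2

outcome vector order: (P0.a,P0.b,P1.a,P1.b)
SC: 10 outcomes — {0/0/0/0, 0/0/0/2, 0/0/2/2, 0/2/0/0, 0/2/0/2, 0/2/2/2, 2/0/0/0, 2/2/0/0, 2/2/0/2, 2/2/2/2}
claimed∖SC = {2/0/0/2}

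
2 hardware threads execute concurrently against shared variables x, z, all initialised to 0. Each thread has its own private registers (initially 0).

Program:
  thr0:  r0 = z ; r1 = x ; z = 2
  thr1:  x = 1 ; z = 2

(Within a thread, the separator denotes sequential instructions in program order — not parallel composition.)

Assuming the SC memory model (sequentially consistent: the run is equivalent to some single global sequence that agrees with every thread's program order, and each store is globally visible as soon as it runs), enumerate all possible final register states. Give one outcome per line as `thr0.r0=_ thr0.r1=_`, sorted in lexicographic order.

outcome vector order: (thr0.r0,thr0.r1)
|SC outcomes| = 3

thr0.r0=0 thr0.r1=0
thr0.r0=0 thr0.r1=1
thr0.r0=2 thr0.r1=1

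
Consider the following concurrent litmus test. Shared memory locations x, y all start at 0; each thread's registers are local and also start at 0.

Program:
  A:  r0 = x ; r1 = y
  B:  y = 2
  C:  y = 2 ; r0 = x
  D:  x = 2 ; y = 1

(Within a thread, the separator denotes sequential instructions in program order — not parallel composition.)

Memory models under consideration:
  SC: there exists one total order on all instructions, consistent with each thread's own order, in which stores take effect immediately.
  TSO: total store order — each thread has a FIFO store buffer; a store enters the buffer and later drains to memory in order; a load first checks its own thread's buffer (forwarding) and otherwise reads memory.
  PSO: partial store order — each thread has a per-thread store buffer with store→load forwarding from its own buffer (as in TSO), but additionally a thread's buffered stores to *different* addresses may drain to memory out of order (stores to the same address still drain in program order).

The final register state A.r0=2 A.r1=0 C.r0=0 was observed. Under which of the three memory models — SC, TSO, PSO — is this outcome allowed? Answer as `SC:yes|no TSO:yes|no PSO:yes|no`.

outcome vector order: (A.r0,A.r1,C.r0)
under SC → (0,0,0), (0,0,2), (0,1,0), (0,1,2), (0,2,0), (0,2,2), (2,0,2), (2,1,0), (2,1,2), (2,2,0), (2,2,2)
under TSO → (0,0,0), (0,0,2), (0,1,0), (0,1,2), (0,2,0), (0,2,2), (2,0,0), (2,0,2), (2,1,0), (2,1,2), (2,2,0), (2,2,2)
under PSO → (0,0,0), (0,0,2), (0,1,0), (0,1,2), (0,2,0), (0,2,2), (2,0,0), (2,0,2), (2,1,0), (2,1,2), (2,2,0), (2,2,2)
target (2,0,0) ∈ {TSO,PSO}

SC:no TSO:yes PSO:yes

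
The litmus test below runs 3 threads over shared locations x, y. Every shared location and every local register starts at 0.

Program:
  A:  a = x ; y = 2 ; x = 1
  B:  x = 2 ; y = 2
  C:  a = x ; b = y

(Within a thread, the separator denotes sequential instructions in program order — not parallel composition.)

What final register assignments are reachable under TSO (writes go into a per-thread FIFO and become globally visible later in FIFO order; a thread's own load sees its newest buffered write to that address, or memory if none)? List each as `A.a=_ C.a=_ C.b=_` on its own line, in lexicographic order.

outcome vector order: (A.a,C.a,C.b)
|TSO outcomes| = 10

A.a=0 C.a=0 C.b=0
A.a=0 C.a=0 C.b=2
A.a=0 C.a=1 C.b=2
A.a=0 C.a=2 C.b=0
A.a=0 C.a=2 C.b=2
A.a=2 C.a=0 C.b=0
A.a=2 C.a=0 C.b=2
A.a=2 C.a=1 C.b=2
A.a=2 C.a=2 C.b=0
A.a=2 C.a=2 C.b=2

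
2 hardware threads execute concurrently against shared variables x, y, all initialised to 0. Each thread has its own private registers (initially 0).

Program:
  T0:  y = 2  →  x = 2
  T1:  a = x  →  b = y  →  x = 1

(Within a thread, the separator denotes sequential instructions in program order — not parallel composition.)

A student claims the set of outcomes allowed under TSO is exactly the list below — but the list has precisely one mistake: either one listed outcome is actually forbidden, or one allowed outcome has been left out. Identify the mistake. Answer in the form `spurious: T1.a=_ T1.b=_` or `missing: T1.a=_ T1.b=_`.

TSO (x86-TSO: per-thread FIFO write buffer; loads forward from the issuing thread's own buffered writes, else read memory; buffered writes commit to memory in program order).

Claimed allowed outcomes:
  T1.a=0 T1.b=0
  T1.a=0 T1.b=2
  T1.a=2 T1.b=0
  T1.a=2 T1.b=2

outcome vector order: (T1.a,T1.b)
[TSO] allowed = {(0,0) (0,2) (2,2)}
claimed∖TSO = {(2,0)}

spurious: T1.a=2 T1.b=0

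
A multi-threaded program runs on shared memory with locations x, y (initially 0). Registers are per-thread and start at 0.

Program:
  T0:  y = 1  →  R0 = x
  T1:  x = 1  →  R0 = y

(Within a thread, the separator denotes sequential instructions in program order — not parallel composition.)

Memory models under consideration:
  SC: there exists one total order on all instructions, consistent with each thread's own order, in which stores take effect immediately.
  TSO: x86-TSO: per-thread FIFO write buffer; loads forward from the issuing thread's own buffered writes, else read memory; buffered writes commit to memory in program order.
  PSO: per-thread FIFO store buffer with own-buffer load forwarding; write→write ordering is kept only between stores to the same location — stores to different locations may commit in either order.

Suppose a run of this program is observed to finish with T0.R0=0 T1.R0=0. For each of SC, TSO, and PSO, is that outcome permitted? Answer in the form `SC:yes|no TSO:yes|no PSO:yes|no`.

outcome vector order: (T0.R0,T1.R0)
[SC] allowed = {01; 10; 11}
[TSO] allowed = {00; 01; 10; 11}
[PSO] allowed = {00; 01; 10; 11}
target 00 ∈ {TSO,PSO}

SC:no TSO:yes PSO:yes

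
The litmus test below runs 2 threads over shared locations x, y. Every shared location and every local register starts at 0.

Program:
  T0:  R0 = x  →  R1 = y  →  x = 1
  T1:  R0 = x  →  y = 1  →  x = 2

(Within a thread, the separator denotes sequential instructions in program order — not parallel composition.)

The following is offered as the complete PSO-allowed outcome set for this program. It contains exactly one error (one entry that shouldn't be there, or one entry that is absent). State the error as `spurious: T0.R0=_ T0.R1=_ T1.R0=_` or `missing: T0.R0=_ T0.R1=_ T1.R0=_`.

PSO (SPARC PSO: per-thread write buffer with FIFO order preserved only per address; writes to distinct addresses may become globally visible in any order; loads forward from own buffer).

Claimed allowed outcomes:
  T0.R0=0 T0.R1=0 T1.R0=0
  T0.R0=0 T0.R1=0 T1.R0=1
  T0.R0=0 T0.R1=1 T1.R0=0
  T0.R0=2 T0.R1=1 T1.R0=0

missing: T0.R0=2 T0.R1=0 T1.R0=0

outcome vector order: (T0.R0,T0.R1,T1.R0)
PSO (5): (0,0,0); (0,0,1); (0,1,0); (2,0,0); (2,1,0)
PSO∖claimed = {(2,0,0)}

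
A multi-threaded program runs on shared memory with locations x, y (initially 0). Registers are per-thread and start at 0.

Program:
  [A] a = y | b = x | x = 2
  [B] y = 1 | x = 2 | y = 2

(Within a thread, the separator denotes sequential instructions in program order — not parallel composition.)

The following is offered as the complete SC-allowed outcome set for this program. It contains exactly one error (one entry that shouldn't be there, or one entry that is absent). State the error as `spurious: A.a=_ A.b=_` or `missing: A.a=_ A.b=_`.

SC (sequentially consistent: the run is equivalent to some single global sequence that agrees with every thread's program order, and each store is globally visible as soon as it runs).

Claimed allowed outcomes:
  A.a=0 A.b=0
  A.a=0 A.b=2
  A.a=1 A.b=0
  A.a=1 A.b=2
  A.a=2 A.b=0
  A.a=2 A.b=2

outcome vector order: (A.a,A.b)
[SC] allowed = {0/0; 0/2; 1/0; 1/2; 2/2}
claimed∖SC = {2/0}

spurious: A.a=2 A.b=0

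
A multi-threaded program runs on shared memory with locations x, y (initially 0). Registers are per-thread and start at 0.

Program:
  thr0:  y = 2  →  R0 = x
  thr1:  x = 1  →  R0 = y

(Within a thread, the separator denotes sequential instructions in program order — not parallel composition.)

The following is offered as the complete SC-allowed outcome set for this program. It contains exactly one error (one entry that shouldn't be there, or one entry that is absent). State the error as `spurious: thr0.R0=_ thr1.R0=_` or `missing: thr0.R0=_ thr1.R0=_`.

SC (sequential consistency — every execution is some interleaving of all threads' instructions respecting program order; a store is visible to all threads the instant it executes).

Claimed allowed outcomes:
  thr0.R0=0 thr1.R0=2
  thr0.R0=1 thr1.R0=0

missing: thr0.R0=1 thr1.R0=2

outcome vector order: (thr0.R0,thr1.R0)
SC: 3 outcomes — {02 10 12}
SC∖claimed = {12}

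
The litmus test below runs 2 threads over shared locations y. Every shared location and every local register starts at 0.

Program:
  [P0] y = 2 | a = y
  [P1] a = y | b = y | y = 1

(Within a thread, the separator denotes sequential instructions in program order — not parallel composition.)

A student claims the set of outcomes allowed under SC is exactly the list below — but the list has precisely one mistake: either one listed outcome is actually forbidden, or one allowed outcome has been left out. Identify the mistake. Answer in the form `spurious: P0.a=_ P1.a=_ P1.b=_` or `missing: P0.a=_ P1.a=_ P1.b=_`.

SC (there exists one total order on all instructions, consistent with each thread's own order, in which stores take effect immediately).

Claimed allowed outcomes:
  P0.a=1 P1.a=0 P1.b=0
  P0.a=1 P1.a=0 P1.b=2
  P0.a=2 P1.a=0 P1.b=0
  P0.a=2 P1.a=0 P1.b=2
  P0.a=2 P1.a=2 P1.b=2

missing: P0.a=1 P1.a=2 P1.b=2

outcome vector order: (P0.a,P1.a,P1.b)
SC (6): (1,0,0) (1,0,2) (1,2,2) (2,0,0) (2,0,2) (2,2,2)
SC∖claimed = {(1,2,2)}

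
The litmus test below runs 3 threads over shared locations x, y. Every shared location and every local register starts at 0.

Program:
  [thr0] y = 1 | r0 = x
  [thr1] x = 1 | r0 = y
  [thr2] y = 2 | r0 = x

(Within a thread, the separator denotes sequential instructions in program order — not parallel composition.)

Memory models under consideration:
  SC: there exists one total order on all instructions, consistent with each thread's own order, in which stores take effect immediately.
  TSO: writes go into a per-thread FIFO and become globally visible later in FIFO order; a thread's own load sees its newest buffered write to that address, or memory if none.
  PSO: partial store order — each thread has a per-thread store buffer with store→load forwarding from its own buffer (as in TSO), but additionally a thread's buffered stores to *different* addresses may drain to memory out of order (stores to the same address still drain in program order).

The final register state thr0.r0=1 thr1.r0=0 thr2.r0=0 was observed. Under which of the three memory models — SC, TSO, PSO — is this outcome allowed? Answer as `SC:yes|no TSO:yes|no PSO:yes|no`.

SC:no TSO:yes PSO:yes

outcome vector order: (thr0.r0,thr1.r0,thr2.r0)
SC: 9 outcomes — {0/1/0; 0/1/1; 0/2/0; 0/2/1; 1/0/1; 1/1/0; 1/1/1; 1/2/0; 1/2/1}
TSO: 12 outcomes — {0/0/0; 0/0/1; 0/1/0; 0/1/1; 0/2/0; 0/2/1; 1/0/0; 1/0/1; 1/1/0; 1/1/1; 1/2/0; 1/2/1}
PSO: 12 outcomes — {0/0/0; 0/0/1; 0/1/0; 0/1/1; 0/2/0; 0/2/1; 1/0/0; 1/0/1; 1/1/0; 1/1/1; 1/2/0; 1/2/1}
target 1/0/0 ∈ {TSO,PSO}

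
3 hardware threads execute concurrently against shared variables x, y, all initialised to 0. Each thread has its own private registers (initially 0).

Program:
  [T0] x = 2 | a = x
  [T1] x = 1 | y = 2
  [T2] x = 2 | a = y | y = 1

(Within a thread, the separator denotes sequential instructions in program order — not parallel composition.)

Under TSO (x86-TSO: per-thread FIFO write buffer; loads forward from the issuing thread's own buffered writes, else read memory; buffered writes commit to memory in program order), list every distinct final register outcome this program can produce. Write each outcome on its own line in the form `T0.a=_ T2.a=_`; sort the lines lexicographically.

outcome vector order: (T0.a,T2.a)
|TSO outcomes| = 4

T0.a=1 T2.a=0
T0.a=1 T2.a=2
T0.a=2 T2.a=0
T0.a=2 T2.a=2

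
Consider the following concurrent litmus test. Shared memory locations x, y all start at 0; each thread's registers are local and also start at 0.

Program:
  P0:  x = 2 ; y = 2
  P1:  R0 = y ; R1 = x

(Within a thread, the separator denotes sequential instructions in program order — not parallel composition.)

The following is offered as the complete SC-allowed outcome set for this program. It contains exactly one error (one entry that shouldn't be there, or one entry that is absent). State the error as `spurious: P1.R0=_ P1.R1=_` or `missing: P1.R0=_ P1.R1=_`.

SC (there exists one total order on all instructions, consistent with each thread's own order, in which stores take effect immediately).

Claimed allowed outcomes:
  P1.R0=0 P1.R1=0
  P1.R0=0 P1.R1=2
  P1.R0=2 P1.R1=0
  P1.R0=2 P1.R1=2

outcome vector order: (P1.R0,P1.R1)
SC (3): <0 0>; <0 2>; <2 2>
claimed∖SC = {<2 0>}

spurious: P1.R0=2 P1.R1=0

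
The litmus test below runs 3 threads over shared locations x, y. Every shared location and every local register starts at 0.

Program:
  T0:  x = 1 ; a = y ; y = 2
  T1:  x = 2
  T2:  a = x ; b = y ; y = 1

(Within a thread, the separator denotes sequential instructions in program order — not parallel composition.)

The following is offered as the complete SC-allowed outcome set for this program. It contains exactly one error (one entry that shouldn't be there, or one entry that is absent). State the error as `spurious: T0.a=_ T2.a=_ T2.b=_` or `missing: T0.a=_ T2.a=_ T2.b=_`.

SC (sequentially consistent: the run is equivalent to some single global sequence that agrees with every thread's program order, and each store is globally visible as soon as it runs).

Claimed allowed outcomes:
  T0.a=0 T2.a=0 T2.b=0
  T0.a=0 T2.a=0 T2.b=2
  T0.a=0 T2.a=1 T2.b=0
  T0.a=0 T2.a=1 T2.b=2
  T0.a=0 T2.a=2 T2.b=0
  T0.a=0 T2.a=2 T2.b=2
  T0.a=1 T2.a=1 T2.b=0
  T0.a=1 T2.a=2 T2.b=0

missing: T0.a=1 T2.a=0 T2.b=0

outcome vector order: (T0.a,T2.a,T2.b)
[SC] allowed = {<0 0 0>, <0 0 2>, <0 1 0>, <0 1 2>, <0 2 0>, <0 2 2>, <1 0 0>, <1 1 0>, <1 2 0>}
SC∖claimed = {<1 0 0>}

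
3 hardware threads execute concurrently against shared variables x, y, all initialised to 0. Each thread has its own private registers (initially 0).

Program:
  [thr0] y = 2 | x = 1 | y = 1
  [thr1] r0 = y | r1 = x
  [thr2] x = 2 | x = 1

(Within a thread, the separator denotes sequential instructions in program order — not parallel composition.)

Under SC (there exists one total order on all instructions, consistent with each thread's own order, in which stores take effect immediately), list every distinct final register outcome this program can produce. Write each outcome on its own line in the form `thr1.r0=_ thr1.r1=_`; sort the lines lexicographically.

outcome vector order: (thr1.r0,thr1.r1)
|SC outcomes| = 8

thr1.r0=0 thr1.r1=0
thr1.r0=0 thr1.r1=1
thr1.r0=0 thr1.r1=2
thr1.r0=1 thr1.r1=1
thr1.r0=1 thr1.r1=2
thr1.r0=2 thr1.r1=0
thr1.r0=2 thr1.r1=1
thr1.r0=2 thr1.r1=2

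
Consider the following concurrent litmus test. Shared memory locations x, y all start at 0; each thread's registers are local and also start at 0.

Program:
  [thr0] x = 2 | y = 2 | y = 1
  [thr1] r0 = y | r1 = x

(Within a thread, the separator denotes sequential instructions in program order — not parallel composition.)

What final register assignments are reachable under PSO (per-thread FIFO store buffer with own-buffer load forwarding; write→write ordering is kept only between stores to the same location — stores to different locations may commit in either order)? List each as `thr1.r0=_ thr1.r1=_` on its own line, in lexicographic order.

outcome vector order: (thr1.r0,thr1.r1)
|PSO outcomes| = 6

thr1.r0=0 thr1.r1=0
thr1.r0=0 thr1.r1=2
thr1.r0=1 thr1.r1=0
thr1.r0=1 thr1.r1=2
thr1.r0=2 thr1.r1=0
thr1.r0=2 thr1.r1=2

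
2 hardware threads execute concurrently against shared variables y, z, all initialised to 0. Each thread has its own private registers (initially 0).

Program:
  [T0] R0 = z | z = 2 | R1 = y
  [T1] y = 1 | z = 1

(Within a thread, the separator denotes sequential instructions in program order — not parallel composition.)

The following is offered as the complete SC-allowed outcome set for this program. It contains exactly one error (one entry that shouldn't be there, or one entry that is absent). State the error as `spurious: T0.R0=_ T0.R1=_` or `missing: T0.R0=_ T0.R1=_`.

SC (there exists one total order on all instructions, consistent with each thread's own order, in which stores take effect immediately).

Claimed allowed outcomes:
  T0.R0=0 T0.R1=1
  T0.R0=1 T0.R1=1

outcome vector order: (T0.R0,T0.R1)
under SC → 0/0; 0/1; 1/1
SC∖claimed = {0/0}

missing: T0.R0=0 T0.R1=0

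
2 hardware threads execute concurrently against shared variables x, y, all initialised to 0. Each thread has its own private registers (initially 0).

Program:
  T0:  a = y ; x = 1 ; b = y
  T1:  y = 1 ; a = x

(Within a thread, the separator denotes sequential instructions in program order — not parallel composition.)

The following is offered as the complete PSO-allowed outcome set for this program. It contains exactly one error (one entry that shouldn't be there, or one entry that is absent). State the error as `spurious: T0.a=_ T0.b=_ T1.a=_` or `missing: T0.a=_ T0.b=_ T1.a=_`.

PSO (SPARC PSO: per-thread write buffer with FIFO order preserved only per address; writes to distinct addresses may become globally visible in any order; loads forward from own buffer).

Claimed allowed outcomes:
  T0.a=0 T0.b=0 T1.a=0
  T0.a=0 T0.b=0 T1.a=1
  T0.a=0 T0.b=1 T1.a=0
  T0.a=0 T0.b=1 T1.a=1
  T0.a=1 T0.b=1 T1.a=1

outcome vector order: (T0.a,T0.b,T1.a)
under PSO → 000, 001, 010, 011, 110, 111
PSO∖claimed = {110}

missing: T0.a=1 T0.b=1 T1.a=0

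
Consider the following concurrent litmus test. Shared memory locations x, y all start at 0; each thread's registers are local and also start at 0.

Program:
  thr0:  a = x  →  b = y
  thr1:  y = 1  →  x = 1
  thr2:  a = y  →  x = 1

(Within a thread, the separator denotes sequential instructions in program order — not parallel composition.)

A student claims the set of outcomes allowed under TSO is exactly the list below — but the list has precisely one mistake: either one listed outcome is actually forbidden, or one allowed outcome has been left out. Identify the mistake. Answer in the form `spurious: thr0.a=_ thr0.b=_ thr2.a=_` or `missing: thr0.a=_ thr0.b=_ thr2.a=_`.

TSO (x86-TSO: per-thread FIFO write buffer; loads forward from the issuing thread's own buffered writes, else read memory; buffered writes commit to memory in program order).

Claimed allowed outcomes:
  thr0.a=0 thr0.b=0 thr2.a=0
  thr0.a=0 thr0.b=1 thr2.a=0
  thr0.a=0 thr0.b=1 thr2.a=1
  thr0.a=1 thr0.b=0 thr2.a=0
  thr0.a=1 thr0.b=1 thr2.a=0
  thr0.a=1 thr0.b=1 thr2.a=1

missing: thr0.a=0 thr0.b=0 thr2.a=1

outcome vector order: (thr0.a,thr0.b,thr2.a)
TSO: 7 outcomes — {0/0/0 0/0/1 0/1/0 0/1/1 1/0/0 1/1/0 1/1/1}
TSO∖claimed = {0/0/1}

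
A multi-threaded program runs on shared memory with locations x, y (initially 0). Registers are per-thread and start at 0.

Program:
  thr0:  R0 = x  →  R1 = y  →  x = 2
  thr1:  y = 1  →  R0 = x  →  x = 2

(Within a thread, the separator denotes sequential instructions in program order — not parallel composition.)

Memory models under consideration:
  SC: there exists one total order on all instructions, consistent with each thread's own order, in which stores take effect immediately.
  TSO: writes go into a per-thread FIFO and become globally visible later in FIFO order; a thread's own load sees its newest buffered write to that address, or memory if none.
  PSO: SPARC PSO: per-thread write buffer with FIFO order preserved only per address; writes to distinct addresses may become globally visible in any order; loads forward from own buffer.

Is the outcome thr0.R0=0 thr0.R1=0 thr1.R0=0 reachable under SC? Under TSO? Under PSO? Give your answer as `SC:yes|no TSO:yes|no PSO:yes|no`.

outcome vector order: (thr0.R0,thr0.R1,thr1.R0)
SC (5): (0,0,0); (0,0,2); (0,1,0); (0,1,2); (2,1,0)
TSO (5): (0,0,0); (0,0,2); (0,1,0); (0,1,2); (2,1,0)
PSO (6): (0,0,0); (0,0,2); (0,1,0); (0,1,2); (2,0,0); (2,1,0)
target (0,0,0) ∈ {SC,TSO,PSO}

SC:yes TSO:yes PSO:yes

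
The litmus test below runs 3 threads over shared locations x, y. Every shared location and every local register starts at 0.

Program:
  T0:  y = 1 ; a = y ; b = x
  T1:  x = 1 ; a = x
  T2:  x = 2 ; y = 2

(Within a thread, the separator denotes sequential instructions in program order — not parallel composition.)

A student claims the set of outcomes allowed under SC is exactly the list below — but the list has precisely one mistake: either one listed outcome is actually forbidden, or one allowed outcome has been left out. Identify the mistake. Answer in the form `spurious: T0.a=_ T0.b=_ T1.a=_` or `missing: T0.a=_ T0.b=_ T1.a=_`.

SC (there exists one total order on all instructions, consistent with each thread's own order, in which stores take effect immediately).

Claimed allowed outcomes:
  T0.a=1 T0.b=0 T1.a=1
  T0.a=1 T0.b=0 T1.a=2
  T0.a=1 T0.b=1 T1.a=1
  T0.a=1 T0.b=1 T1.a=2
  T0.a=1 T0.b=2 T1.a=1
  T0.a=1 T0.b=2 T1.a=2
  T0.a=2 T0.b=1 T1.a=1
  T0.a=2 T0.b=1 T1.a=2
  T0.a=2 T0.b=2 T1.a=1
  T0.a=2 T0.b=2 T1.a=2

spurious: T0.a=2 T0.b=1 T1.a=2

outcome vector order: (T0.a,T0.b,T1.a)
under SC → 1/0/1 1/0/2 1/1/1 1/1/2 1/2/1 1/2/2 2/1/1 2/2/1 2/2/2
claimed∖SC = {2/1/2}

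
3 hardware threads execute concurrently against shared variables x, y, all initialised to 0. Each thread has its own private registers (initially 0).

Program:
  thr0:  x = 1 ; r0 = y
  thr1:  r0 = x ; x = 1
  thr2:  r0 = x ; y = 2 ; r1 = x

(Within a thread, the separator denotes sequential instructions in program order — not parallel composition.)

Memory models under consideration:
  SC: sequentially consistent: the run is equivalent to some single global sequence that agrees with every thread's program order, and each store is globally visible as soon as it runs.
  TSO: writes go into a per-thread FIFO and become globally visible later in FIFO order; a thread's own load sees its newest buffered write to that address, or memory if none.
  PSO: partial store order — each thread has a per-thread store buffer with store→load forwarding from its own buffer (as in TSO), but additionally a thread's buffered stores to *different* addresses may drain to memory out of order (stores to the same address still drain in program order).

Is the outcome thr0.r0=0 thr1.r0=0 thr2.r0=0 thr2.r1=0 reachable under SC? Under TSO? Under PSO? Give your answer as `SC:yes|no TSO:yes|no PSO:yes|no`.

outcome vector order: (thr0.r0,thr1.r0,thr2.r0,thr2.r1)
SC (10): <0 0 0 1> <0 0 1 1> <0 1 0 1> <0 1 1 1> <2 0 0 0> <2 0 0 1> <2 0 1 1> <2 1 0 0> <2 1 0 1> <2 1 1 1>
TSO (12): <0 0 0 0> <0 0 0 1> <0 0 1 1> <0 1 0 0> <0 1 0 1> <0 1 1 1> <2 0 0 0> <2 0 0 1> <2 0 1 1> <2 1 0 0> <2 1 0 1> <2 1 1 1>
PSO (12): <0 0 0 0> <0 0 0 1> <0 0 1 1> <0 1 0 0> <0 1 0 1> <0 1 1 1> <2 0 0 0> <2 0 0 1> <2 0 1 1> <2 1 0 0> <2 1 0 1> <2 1 1 1>
target <0 0 0 0> ∈ {TSO,PSO}

SC:no TSO:yes PSO:yes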